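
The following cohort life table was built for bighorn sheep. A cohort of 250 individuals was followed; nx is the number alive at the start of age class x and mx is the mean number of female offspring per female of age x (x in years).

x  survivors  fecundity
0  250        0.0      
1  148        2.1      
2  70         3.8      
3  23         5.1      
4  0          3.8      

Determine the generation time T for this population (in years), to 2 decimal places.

1.72

lx = nx/n0 = nx/250: 1, 0.592, 0.28, 0.092, 0
lx·mx: 0, 1.2432, 1.064, 0.4692, 0 → R0 = 2.7764
x·lx·mx: 0, 1.2432, 2.128, 1.4076, 0 → Σ = 4.7788
T = 4.7788 / 2.7764 = 1.721222… → 1.72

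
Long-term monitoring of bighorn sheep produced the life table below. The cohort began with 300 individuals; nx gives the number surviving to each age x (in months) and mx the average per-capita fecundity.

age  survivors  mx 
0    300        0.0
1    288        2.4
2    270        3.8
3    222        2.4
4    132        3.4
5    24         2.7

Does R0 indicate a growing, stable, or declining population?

growing

lx = nx/n0 = nx/300: 1, 0.96, 0.9, 0.74, 0.44, 0.08
R0 = Σ lx·mx = 0 + 2.304 + 3.42 + 1.776 + 1.496 + 0.216 = 9.212
R0 > 1, so the population is growing.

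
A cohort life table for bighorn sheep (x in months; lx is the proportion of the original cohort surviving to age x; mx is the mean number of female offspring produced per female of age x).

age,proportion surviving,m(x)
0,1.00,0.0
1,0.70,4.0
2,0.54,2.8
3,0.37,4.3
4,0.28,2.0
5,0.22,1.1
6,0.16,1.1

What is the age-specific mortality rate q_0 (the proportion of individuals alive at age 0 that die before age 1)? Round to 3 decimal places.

0.300

q_0 = (l_0 − l_1) / l_0 = (1 − 0.7) / 1
     = 0.3 / 1 = 0.3 → 0.300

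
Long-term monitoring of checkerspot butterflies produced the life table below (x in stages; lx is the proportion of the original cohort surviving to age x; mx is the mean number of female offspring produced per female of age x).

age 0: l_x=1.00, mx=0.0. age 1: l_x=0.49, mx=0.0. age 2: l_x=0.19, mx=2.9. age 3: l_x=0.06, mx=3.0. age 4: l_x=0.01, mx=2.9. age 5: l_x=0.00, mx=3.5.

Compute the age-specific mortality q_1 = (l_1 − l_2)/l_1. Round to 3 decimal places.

0.612

q_1 = (l_1 − l_2) / l_1 = (0.49 − 0.19) / 0.49
     = 0.3 / 0.49 = 0.612245… → 0.612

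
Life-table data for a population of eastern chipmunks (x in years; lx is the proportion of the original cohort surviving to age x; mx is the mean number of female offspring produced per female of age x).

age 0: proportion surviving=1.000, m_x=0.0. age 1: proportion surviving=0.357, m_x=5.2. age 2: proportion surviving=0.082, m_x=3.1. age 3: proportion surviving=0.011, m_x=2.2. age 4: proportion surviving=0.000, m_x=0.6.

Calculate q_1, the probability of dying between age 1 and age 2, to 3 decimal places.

q_1 = (l_1 − l_2) / l_1 = (0.357 − 0.082) / 0.357
     = 0.275 / 0.357 = 0.770308… → 0.770

0.770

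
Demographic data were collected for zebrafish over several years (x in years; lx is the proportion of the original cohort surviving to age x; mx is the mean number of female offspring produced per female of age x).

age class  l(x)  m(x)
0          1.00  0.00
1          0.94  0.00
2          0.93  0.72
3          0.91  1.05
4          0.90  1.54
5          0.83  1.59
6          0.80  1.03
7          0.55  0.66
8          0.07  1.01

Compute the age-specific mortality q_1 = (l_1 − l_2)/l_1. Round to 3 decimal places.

q_1 = (l_1 − l_2) / l_1 = (0.94 − 0.93) / 0.94
     = 0.01 / 0.94 = 0.010638… → 0.011

0.011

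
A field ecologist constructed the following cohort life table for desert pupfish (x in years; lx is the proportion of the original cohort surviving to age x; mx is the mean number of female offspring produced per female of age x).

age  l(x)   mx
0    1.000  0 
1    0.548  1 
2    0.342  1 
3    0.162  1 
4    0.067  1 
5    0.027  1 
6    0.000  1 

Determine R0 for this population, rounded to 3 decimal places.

1.146

lx·mx by age: 0, 0.548, 0.342, 0.162, 0.067, 0.027, 0
R0 = Σ lx·mx = 1.146 → 1.146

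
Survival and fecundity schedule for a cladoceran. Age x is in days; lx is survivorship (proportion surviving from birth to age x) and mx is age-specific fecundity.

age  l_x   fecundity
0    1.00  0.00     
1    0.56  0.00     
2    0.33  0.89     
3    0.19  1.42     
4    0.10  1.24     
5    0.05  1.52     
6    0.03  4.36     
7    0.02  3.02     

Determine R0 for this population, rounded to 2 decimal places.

lx·mx by age: 0, 0, 0.2937, 0.2698, 0.124, 0.076, 0.1308, 0.0604
R0 = Σ lx·mx = 0.9547 → 0.95

0.95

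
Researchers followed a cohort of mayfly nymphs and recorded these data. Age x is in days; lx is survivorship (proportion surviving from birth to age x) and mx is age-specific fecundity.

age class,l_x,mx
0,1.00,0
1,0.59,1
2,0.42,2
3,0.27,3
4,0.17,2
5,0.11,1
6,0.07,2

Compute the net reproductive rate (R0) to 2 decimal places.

lx·mx by age: 0, 0.59, 0.84, 0.81, 0.34, 0.11, 0.14
R0 = Σ lx·mx = 2.83 → 2.83

2.83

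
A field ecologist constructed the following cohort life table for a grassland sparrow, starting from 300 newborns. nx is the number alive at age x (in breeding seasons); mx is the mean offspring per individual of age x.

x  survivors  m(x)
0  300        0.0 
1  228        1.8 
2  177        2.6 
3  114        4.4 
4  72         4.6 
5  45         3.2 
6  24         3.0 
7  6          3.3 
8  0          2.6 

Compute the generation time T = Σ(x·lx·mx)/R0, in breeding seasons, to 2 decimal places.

2.81

lx = nx/n0 = nx/300: 1, 0.76, 0.59, 0.38, 0.24, 0.15, 0.08, 0.02, 0
lx·mx: 0, 1.368, 1.534, 1.672, 1.104, 0.48, 0.24, 0.066, 0 → R0 = 6.464
x·lx·mx: 0, 1.368, 3.068, 5.016, 4.416, 2.4, 1.44, 0.462, 0 → Σ = 18.17
T = 18.17 / 6.464 = 2.810953… → 2.81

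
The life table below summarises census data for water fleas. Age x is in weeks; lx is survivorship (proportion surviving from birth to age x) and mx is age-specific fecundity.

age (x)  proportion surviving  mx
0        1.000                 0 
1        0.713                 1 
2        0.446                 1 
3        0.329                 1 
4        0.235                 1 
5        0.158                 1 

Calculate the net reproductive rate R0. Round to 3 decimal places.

1.881

lx·mx by age: 0, 0.713, 0.446, 0.329, 0.235, 0.158
R0 = Σ lx·mx = 1.881 → 1.881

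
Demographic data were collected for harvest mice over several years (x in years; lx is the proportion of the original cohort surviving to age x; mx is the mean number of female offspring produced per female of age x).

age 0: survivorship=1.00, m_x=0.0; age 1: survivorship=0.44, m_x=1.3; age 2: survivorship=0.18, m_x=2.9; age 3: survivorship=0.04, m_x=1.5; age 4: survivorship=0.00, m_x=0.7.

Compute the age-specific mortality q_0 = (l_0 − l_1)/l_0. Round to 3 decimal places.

q_0 = (l_0 − l_1) / l_0 = (1 − 0.44) / 1
     = 0.56 / 1 = 0.56 → 0.560

0.560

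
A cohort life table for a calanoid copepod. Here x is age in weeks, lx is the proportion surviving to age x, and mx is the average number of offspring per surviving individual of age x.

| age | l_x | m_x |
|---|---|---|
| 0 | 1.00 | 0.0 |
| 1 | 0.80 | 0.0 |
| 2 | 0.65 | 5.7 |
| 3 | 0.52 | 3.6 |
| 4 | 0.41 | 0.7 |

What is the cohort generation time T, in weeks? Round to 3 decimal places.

2.417

lx·mx: 0, 0, 3.705, 1.872, 0.287 → R0 = 5.864
x·lx·mx: 0, 0, 7.41, 5.616, 1.148 → Σ = 14.174
T = 14.174 / 5.864 = 2.417121… → 2.417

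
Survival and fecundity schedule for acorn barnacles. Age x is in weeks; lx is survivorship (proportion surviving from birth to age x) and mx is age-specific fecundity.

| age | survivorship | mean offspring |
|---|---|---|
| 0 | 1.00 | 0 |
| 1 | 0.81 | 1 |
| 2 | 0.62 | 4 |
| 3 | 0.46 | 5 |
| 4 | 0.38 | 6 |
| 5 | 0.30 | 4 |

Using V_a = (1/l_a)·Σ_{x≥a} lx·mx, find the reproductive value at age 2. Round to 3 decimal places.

13.323

lx·mx for x ≥ 2: 2.48, 2.3, 2.28, 1.2 → sum = 8.26
V_2 = 8.26 / l_2 = 8.26 / 0.62 = 13.322581… → 13.323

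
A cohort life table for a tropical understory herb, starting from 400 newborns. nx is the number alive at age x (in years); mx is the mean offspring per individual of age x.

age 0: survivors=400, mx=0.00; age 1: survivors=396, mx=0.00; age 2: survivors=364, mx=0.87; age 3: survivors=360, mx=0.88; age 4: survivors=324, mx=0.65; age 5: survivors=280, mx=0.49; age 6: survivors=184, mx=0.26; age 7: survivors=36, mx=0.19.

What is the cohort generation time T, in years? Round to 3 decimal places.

lx = nx/n0 = nx/400: 1, 0.99, 0.91, 0.9, 0.81, 0.7, 0.46, 0.09
lx·mx: 0, 0, 0.7917, 0.792, 0.5265, 0.343, 0.1196, 0.0171 → R0 = 2.5899
x·lx·mx: 0, 0, 1.5834, 2.376, 2.106, 1.715, 0.7176, 0.1197 → Σ = 8.6177
T = 8.6177 / 2.5899 = 3.327426… → 3.327

3.327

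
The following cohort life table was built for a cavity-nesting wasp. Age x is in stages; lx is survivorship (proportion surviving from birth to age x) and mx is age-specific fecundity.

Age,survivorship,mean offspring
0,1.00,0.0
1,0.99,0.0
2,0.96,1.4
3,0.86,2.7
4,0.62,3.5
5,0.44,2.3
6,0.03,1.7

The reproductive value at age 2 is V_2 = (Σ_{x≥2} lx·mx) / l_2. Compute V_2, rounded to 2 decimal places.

7.19

lx·mx for x ≥ 2: 1.344, 2.322, 2.17, 1.012, 0.051 → sum = 6.899
V_2 = 6.899 / l_2 = 6.899 / 0.96 = 7.186458… → 7.19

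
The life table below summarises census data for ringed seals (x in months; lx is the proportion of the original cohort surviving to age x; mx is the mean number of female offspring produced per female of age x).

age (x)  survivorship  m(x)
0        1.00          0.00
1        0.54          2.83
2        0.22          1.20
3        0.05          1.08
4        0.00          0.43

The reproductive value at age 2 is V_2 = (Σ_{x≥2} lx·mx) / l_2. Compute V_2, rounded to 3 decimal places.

lx·mx for x ≥ 2: 0.264, 0.054, 0 → sum = 0.318
V_2 = 0.318 / l_2 = 0.318 / 0.22 = 1.445455… → 1.445

1.445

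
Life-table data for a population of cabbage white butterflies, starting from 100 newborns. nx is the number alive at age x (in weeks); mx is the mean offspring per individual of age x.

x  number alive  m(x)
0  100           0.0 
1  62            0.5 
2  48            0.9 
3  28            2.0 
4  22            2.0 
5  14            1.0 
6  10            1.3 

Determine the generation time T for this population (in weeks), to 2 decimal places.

3.03

lx = nx/n0 = nx/100: 1, 0.62, 0.48, 0.28, 0.22, 0.14, 0.1
lx·mx: 0, 0.31, 0.432, 0.56, 0.44, 0.14, 0.13 → R0 = 2.012
x·lx·mx: 0, 0.31, 0.864, 1.68, 1.76, 0.7, 0.78 → Σ = 6.094
T = 6.094 / 2.012 = 3.028827… → 3.03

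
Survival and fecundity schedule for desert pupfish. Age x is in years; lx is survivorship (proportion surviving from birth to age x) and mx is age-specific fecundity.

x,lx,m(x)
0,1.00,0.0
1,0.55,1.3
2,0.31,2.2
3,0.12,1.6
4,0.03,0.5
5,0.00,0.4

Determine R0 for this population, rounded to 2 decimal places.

1.60

lx·mx by age: 0, 0.715, 0.682, 0.192, 0.015, 0
R0 = Σ lx·mx = 1.604 → 1.60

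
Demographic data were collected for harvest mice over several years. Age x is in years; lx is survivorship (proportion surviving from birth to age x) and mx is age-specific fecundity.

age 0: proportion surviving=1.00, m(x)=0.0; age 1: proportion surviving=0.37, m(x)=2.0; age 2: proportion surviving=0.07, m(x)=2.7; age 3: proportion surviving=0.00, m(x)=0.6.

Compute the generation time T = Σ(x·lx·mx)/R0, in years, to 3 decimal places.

lx·mx: 0, 0.74, 0.189, 0 → R0 = 0.929
x·lx·mx: 0, 0.74, 0.378, 0 → Σ = 1.118
T = 1.118 / 0.929 = 1.203445… → 1.203

1.203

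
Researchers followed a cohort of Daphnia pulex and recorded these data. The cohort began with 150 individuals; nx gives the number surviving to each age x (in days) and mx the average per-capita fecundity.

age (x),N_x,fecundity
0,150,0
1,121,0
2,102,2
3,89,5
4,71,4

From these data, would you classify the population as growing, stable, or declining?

growing

lx = nx/n0 = nx/150: 1, 0.80667…, 0.68, 0.59333…, 0.47333…
R0 = Σ lx·mx = 0 + 0 + 1.36 + 2.966667… + 1.893333… = 6.22…
R0 > 1, so the population is growing.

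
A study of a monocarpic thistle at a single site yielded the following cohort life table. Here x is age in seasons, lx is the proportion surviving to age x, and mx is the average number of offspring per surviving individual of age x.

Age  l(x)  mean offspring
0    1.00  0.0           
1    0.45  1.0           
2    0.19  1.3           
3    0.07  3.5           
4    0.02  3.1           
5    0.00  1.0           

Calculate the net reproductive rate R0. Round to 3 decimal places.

lx·mx by age: 0, 0.45, 0.247, 0.245, 0.062, 0
R0 = Σ lx·mx = 1.004 → 1.004

1.004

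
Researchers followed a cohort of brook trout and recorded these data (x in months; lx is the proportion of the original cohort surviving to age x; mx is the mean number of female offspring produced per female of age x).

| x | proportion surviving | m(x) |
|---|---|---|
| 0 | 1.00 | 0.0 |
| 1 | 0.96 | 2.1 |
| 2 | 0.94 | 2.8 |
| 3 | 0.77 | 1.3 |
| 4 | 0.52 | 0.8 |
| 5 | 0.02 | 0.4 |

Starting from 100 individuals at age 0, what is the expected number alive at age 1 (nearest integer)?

96

Expected survivors = N0 · l_1 = 100 × 0.96 = 96 → 96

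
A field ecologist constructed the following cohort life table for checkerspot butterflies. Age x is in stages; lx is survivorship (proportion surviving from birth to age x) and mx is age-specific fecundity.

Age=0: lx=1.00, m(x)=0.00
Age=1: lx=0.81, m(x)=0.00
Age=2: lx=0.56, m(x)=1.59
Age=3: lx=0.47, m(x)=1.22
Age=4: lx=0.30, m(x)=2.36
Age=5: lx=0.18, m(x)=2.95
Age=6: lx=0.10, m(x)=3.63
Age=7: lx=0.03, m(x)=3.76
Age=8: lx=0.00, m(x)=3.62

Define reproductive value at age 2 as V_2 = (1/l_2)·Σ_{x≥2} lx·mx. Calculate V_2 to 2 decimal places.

5.68

lx·mx for x ≥ 2: 0.8904, 0.5734, 0.708, 0.531, 0.363, 0.1128, 0 → sum = 3.1786
V_2 = 3.1786 / l_2 = 3.1786 / 0.56 = 5.676071… → 5.68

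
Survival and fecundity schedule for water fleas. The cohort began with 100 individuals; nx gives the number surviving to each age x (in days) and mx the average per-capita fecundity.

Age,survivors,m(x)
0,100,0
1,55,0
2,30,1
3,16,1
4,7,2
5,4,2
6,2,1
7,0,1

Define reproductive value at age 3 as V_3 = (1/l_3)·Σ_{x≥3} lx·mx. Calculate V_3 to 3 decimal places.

2.500

lx = nx/n0 = nx/100: 1, 0.55, 0.3, 0.16, 0.07, 0.04, 0.02, 0
lx·mx for x ≥ 3: 0.16, 0.14, 0.08, 0.02, 0 → sum = 0.4
V_3 = 0.4 / l_3 = 0.4 / 0.16 = 2.5 → 2.500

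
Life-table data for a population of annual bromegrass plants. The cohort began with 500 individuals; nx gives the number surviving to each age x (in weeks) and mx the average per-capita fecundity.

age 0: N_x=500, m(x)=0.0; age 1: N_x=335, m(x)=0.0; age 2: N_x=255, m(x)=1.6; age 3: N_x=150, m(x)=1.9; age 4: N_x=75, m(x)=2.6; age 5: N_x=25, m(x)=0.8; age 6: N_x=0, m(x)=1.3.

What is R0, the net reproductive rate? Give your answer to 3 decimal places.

1.816

lx = nx/n0 = nx/500: 1, 0.67, 0.51, 0.3, 0.15, 0.05, 0
lx·mx by age: 0, 0, 0.816, 0.57, 0.39, 0.04, 0
R0 = Σ lx·mx = 1.816 → 1.816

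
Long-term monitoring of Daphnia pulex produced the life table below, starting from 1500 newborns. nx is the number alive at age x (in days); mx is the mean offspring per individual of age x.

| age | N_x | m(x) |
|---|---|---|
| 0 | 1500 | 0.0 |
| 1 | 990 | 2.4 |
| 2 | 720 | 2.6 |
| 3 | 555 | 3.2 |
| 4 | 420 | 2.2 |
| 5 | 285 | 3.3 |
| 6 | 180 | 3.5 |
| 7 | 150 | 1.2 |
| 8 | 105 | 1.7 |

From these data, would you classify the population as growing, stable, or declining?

lx = nx/n0 = nx/1500: 1, 0.66, 0.48, 0.37, 0.28, 0.19, 0.12, 0.1, 0.07
R0 = Σ lx·mx = 0 + 1.584 + 1.248 + 1.184 + 0.616 + 0.627 + 0.42 + 0.12 + 0.119 = 5.918
R0 > 1, so the population is growing.

growing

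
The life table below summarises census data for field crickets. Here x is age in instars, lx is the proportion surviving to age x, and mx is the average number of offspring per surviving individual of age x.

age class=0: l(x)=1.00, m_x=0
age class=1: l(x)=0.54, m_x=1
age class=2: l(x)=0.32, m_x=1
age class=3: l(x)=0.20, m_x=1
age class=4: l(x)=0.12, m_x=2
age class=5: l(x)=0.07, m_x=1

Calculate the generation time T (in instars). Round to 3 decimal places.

2.255

lx·mx: 0, 0.54, 0.32, 0.2, 0.24, 0.07 → R0 = 1.37
x·lx·mx: 0, 0.54, 0.64, 0.6, 0.96, 0.35 → Σ = 3.09
T = 3.09 / 1.37 = 2.255474… → 2.255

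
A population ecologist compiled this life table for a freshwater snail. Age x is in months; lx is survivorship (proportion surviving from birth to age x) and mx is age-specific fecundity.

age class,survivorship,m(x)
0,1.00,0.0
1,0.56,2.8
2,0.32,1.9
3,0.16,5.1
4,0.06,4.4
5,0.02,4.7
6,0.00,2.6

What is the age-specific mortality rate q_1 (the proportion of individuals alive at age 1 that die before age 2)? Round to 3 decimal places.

q_1 = (l_1 − l_2) / l_1 = (0.56 − 0.32) / 0.56
     = 0.24 / 0.56 = 0.428571… → 0.429

0.429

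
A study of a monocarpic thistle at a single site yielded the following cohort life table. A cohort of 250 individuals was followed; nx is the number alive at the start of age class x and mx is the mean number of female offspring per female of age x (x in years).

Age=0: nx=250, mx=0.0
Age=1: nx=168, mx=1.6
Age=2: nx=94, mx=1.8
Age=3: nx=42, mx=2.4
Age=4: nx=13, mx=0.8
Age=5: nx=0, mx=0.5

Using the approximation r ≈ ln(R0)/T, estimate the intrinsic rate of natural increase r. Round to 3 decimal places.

0.454

lx = nx/n0 = nx/250: 1, 0.672, 0.376, 0.168, 0.052, 0
R0 = Σ lx·mx = 0 + 1.0752 + 0.6768 + 0.4032 + 0.0416 + 0 = 2.1968
Σ x·lx·mx = 3.8048; T = 3.8048/2.1968 = 1.73197…
r ≈ ln(R0)/T = ln(2.1968)/1.73197… = 0.4544… → 0.454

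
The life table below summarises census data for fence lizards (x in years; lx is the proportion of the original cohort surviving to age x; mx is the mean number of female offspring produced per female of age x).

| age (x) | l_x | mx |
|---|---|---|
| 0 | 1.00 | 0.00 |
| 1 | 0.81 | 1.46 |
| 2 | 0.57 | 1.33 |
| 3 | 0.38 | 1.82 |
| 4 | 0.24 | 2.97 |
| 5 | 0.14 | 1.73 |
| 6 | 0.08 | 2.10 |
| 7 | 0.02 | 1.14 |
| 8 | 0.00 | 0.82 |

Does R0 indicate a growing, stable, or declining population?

growing

R0 = Σ lx·mx = 0 + 1.1826 + 0.7581 + 0.6916 + 0.7128 + 0.2422 + 0.168 + 0.0228 + 0 = 3.7781
R0 > 1, so the population is growing.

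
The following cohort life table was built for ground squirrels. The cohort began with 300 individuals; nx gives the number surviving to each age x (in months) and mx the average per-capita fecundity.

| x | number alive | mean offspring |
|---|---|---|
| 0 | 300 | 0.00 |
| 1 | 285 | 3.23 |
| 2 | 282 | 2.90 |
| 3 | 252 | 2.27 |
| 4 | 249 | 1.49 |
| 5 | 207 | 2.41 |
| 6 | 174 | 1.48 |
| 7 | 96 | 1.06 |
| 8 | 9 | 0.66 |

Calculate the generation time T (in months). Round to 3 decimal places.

2.977

lx = nx/n0 = nx/300: 1, 0.95, 0.94, 0.84, 0.83, 0.69, 0.58, 0.32, 0.03
lx·mx: 0, 3.0685, 2.726, 1.9068, 1.2367, 1.6629, 0.8584, 0.3392, 0.0198 → R0 = 11.8183
x·lx·mx: 0, 3.0685, 5.452, 5.7204, 4.9468, 8.3145, 5.1504, 2.3744, 0.1584 → Σ = 35.1854
T = 35.1854 / 11.8183 = 2.977196… → 2.977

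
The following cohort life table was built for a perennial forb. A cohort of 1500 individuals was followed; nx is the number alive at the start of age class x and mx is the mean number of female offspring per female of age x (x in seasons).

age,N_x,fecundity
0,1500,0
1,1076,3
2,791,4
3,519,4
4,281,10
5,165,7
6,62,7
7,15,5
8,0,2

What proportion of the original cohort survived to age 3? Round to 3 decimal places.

0.346

l_3 = n_3/n_0 = 519/1500 = 0.346 → 0.346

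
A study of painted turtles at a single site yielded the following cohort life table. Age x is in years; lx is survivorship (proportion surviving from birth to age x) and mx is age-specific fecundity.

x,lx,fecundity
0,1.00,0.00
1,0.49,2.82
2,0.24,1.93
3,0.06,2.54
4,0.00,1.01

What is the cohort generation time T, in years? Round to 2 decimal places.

1.38

lx·mx: 0, 1.3818, 0.4632, 0.1524, 0 → R0 = 1.9974
x·lx·mx: 0, 1.3818, 0.9264, 0.4572, 0 → Σ = 2.7654
T = 2.7654 / 1.9974 = 1.3845… → 1.38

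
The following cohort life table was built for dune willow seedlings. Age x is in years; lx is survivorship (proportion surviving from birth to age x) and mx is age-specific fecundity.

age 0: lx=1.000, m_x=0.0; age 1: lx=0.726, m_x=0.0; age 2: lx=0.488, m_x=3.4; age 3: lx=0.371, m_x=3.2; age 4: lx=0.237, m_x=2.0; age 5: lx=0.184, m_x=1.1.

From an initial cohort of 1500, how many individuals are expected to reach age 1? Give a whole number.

Expected survivors = N0 · l_1 = 1500 × 0.726 = 1089 → 1089

1089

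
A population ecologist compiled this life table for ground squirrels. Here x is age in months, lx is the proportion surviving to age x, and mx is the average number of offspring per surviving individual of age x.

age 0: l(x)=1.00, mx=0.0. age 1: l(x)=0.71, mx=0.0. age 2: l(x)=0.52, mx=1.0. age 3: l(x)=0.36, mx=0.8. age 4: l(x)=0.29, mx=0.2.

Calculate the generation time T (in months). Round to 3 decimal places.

2.467

lx·mx: 0, 0, 0.52, 0.288, 0.058 → R0 = 0.866
x·lx·mx: 0, 0, 1.04, 0.864, 0.232 → Σ = 2.136
T = 2.136 / 0.866 = 2.466513… → 2.467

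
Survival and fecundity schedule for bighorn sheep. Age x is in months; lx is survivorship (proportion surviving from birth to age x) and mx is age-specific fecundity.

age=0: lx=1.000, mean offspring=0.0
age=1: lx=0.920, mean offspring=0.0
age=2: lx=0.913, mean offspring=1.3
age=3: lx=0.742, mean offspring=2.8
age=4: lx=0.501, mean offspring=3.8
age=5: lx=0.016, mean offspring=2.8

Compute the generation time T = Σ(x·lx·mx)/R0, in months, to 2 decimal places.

3.15

lx·mx: 0, 0, 1.1869, 2.0776, 1.9038, 0.0448 → R0 = 5.2131
x·lx·mx: 0, 0, 2.3738, 6.2328, 7.6152, 0.224 → Σ = 16.4458
T = 16.4458 / 5.2131 = 3.154706… → 3.15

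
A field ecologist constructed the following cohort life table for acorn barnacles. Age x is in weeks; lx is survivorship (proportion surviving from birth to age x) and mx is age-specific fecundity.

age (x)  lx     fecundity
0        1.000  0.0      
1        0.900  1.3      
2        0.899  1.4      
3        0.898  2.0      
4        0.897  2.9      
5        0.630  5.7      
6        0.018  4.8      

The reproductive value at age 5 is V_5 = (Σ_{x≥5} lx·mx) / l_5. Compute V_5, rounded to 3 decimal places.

lx·mx for x ≥ 5: 3.591, 0.0864 → sum = 3.6774
V_5 = 3.6774 / l_5 = 3.6774 / 0.63 = 5.837143… → 5.837

5.837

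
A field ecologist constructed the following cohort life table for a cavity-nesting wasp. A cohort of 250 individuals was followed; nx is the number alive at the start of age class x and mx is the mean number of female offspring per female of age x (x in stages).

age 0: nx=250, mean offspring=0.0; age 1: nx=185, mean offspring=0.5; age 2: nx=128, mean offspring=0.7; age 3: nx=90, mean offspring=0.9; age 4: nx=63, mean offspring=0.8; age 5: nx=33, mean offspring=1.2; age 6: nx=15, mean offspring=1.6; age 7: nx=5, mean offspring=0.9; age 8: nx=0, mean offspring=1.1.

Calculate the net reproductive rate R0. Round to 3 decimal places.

lx = nx/n0 = nx/250: 1, 0.74, 0.512, 0.36, 0.252, 0.132, 0.06, 0.02, 0
lx·mx by age: 0, 0.37, 0.3584, 0.324, 0.2016, 0.1584, 0.096, 0.018, 0
R0 = Σ lx·mx = 1.5264 → 1.526

1.526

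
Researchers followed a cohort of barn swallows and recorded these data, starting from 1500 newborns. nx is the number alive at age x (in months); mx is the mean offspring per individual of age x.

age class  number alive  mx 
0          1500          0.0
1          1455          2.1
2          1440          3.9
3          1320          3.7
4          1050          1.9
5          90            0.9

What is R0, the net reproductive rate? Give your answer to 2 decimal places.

10.42

lx = nx/n0 = nx/1500: 1, 0.97, 0.96, 0.88, 0.7, 0.06
lx·mx by age: 0, 2.037, 3.744, 3.256, 1.33, 0.054
R0 = Σ lx·mx = 10.421 → 10.42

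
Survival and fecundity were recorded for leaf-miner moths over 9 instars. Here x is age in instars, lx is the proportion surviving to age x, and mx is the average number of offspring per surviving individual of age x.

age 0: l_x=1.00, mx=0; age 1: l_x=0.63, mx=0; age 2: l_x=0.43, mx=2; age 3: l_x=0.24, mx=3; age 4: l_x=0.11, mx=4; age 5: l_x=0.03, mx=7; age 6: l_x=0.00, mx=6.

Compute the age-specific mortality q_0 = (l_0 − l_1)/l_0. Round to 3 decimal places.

0.370

q_0 = (l_0 − l_1) / l_0 = (1 − 0.63) / 1
     = 0.37 / 1 = 0.37 → 0.370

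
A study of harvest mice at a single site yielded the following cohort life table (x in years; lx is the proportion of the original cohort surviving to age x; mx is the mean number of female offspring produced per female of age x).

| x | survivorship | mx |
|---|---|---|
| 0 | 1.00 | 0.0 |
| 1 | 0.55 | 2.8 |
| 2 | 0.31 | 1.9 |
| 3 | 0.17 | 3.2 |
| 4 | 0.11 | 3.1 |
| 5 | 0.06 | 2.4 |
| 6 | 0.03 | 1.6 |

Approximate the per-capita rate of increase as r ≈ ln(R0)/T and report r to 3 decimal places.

0.556

R0 = Σ lx·mx = 0 + 1.54 + 0.589 + 0.544 + 0.341 + 0.144 + 0.048 = 3.206
Σ x·lx·mx = 6.722; T = 6.722/3.206 = 2.09669…
r ≈ ln(R0)/T = ln(3.206)/2.09669… = 0.55565… → 0.556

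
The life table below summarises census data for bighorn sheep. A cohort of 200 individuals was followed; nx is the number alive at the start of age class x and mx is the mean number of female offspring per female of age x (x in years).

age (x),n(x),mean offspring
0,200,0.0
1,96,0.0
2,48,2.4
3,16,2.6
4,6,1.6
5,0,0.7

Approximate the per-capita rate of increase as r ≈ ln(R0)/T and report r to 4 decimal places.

lx = nx/n0 = nx/200: 1, 0.48, 0.24, 0.08, 0.03, 0
R0 = Σ lx·mx = 0 + 0 + 0.576 + 0.208 + 0.048 + 0 = 0.832
Σ x·lx·mx = 1.968; T = 1.968/0.832 = 2.36538…
r ≈ ln(R0)/T = ln(0.832)/2.36538… = -0.077756… → -0.0778

-0.0778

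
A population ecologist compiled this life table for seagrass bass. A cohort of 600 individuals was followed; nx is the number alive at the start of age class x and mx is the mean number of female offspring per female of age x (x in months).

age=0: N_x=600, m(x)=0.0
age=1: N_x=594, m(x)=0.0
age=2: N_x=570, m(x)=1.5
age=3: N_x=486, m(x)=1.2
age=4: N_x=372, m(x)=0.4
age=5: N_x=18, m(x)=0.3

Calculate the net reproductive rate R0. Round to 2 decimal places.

2.65

lx = nx/n0 = nx/600: 1, 0.99, 0.95, 0.81, 0.62, 0.03
lx·mx by age: 0, 0, 1.425, 0.972, 0.248, 0.009
R0 = Σ lx·mx = 2.654 → 2.65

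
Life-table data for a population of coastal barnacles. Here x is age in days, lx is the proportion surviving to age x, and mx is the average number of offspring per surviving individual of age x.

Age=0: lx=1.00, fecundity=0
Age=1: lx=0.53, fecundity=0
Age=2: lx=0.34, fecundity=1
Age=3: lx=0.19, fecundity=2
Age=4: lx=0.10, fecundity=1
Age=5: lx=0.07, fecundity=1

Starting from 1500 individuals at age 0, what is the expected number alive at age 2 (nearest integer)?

510

Expected survivors = N0 · l_2 = 1500 × 0.34 = 510 → 510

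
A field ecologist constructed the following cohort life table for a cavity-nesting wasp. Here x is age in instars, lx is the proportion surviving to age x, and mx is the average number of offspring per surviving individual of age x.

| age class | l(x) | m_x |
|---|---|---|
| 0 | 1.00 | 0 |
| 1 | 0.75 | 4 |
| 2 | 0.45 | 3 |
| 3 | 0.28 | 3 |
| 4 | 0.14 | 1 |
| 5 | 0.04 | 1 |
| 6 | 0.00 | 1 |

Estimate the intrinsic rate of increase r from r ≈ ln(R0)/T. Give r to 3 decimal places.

1.005

R0 = Σ lx·mx = 0 + 3 + 1.35 + 0.84 + 0.14 + 0.04 + 0 = 5.37
Σ x·lx·mx = 8.98; T = 8.98/5.37 = 1.67225…
r ≈ ln(R0)/T = ln(5.37)/1.67225… = 1.00513… → 1.005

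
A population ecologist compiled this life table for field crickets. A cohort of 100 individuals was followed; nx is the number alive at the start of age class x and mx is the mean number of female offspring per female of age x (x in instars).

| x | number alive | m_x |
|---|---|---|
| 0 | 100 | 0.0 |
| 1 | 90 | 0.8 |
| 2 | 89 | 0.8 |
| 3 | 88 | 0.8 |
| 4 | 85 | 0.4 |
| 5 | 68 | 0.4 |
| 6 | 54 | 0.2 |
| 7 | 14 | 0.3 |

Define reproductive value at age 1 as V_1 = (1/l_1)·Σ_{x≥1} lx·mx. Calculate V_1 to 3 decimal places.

lx = nx/n0 = nx/100: 1, 0.9, 0.89, 0.88, 0.85, 0.68, 0.54, 0.14
lx·mx for x ≥ 1: 0.72, 0.712, 0.704, 0.34, 0.272, 0.108, 0.042 → sum = 2.898
V_1 = 2.898 / l_1 = 2.898 / 0.9 = 3.22 → 3.220

3.220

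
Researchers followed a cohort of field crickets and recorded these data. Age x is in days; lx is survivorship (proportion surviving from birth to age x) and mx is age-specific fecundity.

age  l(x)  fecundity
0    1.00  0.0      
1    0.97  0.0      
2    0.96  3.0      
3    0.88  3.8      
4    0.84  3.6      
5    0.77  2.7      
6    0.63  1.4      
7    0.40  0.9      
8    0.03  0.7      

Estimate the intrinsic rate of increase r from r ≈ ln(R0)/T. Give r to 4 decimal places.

0.6893

R0 = Σ lx·mx = 0 + 0 + 2.88 + 3.344 + 3.024 + 2.079 + 0.882 + 0.36 + 0.021 = 12.59
Σ x·lx·mx = 46.263; T = 46.263/12.59 = 3.67458…
r ≈ ln(R0)/T = ln(12.59)/3.67458… = 0.689303… → 0.6893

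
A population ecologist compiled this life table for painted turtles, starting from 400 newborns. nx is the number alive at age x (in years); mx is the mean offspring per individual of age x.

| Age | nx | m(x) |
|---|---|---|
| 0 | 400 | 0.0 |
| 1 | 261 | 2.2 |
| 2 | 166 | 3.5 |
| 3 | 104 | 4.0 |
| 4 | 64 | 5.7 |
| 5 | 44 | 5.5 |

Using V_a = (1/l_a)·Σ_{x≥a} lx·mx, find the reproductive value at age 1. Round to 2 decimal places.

lx = nx/n0 = nx/400: 1, 0.6525, 0.415, 0.26, 0.16, 0.11
lx·mx for x ≥ 1: 1.4355, 1.4525, 1.04, 0.912, 0.605 → sum = 5.445
V_1 = 5.445 / l_1 = 5.445 / 0.6525 = 8.344828… → 8.34

8.34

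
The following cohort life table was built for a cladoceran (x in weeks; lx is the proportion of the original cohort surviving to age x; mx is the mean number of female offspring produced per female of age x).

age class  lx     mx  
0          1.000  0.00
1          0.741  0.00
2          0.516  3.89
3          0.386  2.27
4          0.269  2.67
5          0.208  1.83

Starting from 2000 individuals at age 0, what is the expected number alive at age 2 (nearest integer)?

1032

Expected survivors = N0 · l_2 = 2000 × 0.516 = 1032 → 1032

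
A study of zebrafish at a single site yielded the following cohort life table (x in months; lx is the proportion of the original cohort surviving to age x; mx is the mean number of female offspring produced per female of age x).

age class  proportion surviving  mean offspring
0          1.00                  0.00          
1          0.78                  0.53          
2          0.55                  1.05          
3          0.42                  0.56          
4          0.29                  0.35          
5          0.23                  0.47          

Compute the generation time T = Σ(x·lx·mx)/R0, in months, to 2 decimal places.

2.24

lx·mx: 0, 0.4134, 0.5775, 0.2352, 0.1015, 0.1081 → R0 = 1.4357
x·lx·mx: 0, 0.4134, 1.155, 0.7056, 0.406, 0.5405 → Σ = 3.2205
T = 3.2205 / 1.4357 = 2.243157… → 2.24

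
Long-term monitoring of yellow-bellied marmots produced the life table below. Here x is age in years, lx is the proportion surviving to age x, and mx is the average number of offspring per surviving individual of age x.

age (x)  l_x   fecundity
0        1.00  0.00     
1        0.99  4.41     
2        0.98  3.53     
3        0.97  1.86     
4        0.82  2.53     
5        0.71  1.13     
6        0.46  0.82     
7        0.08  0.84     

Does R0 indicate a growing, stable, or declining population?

R0 = Σ lx·mx = 0 + 4.3659 + 3.4594 + 1.8042 + 2.0746 + 0.8023 + 0.3772 + 0.0672 = 12.9508
R0 > 1, so the population is growing.

growing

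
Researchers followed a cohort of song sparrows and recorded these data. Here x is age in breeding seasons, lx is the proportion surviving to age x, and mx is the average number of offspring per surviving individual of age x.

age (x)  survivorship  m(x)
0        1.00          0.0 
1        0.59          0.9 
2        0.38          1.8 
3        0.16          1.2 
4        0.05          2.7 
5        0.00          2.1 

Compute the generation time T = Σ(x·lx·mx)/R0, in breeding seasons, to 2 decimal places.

1.96

lx·mx: 0, 0.531, 0.684, 0.192, 0.135, 0 → R0 = 1.542
x·lx·mx: 0, 0.531, 1.368, 0.576, 0.54, 0 → Σ = 3.015
T = 3.015 / 1.542 = 1.955253… → 1.96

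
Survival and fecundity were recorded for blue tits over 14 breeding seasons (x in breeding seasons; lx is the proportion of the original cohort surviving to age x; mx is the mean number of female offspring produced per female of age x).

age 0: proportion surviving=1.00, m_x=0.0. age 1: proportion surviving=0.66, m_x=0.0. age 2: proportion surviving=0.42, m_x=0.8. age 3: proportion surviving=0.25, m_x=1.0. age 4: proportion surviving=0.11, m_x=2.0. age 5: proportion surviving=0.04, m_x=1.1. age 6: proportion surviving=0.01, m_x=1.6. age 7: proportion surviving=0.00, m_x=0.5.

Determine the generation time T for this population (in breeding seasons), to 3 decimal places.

3.023

lx·mx: 0, 0, 0.336, 0.25, 0.22, 0.044, 0.016, 0 → R0 = 0.866
x·lx·mx: 0, 0, 0.672, 0.75, 0.88, 0.22, 0.096, 0 → Σ = 2.618
T = 2.618 / 0.866 = 3.023095… → 3.023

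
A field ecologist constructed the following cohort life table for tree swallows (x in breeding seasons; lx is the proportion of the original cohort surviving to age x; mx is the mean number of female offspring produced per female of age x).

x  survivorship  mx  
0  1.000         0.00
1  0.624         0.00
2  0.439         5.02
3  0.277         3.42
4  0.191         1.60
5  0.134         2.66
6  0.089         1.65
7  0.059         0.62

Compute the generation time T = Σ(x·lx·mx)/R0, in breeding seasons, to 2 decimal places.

2.85

lx·mx: 0, 0, 2.20378, 0.94734, 0.3056, 0.35644, 0.14685, 0.03658 → R0 = 3.99659
x·lx·mx: 0, 0, 4.40756, 2.84202, 1.2224, 1.7822, 0.8811, 0.25606 → Σ = 11.39134
T = 11.39134 / 3.99659 = 2.850265… → 2.85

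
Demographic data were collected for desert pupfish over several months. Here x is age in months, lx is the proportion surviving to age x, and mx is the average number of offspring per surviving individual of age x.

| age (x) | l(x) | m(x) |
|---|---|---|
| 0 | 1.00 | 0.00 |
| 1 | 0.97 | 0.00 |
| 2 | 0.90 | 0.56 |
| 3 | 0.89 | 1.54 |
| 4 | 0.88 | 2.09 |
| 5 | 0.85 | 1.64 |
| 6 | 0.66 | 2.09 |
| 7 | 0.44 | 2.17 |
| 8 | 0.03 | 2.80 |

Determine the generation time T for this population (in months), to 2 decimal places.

4.66

lx·mx: 0, 0, 0.504, 1.3706, 1.8392, 1.394, 1.3794, 0.9548, 0.084 → R0 = 7.526
x·lx·mx: 0, 0, 1.008, 4.1118, 7.3568, 6.97, 8.2764, 6.6836, 0.672 → Σ = 35.0786
T = 35.0786 / 7.526 = 4.660989… → 4.66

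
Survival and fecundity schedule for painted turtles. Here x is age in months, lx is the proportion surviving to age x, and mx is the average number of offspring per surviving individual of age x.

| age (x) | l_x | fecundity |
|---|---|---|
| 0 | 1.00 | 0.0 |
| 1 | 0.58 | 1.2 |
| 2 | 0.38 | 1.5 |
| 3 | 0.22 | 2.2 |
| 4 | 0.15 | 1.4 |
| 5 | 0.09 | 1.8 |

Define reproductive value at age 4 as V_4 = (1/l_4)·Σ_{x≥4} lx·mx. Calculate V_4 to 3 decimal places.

lx·mx for x ≥ 4: 0.21, 0.162 → sum = 0.372
V_4 = 0.372 / l_4 = 0.372 / 0.15 = 2.48 → 2.480

2.480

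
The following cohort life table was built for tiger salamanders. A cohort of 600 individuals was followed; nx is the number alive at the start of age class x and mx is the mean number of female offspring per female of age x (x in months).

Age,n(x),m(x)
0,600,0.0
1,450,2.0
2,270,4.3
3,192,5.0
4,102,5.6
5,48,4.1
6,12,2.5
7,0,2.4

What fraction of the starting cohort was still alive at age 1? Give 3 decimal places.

l_1 = n_1/n_0 = 450/600 = 0.75 → 0.750

0.750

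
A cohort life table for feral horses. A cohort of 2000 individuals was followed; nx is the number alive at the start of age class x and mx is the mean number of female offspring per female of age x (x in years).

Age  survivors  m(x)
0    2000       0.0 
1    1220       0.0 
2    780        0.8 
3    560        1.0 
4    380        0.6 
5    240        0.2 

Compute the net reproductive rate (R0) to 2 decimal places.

lx = nx/n0 = nx/2000: 1, 0.61, 0.39, 0.28, 0.19, 0.12
lx·mx by age: 0, 0, 0.312, 0.28, 0.114, 0.024
R0 = Σ lx·mx = 0.73 → 0.73

0.73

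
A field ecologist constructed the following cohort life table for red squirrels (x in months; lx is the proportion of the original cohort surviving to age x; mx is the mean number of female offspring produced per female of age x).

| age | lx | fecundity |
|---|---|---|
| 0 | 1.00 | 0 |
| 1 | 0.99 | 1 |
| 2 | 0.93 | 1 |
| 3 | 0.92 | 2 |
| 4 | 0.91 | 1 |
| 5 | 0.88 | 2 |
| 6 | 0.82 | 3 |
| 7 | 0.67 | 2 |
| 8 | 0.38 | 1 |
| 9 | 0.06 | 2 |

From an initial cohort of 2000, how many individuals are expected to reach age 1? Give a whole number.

Expected survivors = N0 · l_1 = 2000 × 0.99 = 1980 → 1980

1980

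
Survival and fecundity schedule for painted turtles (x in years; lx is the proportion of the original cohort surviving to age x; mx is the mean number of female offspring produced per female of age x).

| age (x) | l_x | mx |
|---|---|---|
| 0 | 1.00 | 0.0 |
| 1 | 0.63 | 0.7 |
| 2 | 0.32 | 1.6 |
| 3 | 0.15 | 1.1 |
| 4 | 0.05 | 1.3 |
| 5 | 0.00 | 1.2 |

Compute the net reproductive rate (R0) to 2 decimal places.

1.18

lx·mx by age: 0, 0.441, 0.512, 0.165, 0.065, 0
R0 = Σ lx·mx = 1.183 → 1.18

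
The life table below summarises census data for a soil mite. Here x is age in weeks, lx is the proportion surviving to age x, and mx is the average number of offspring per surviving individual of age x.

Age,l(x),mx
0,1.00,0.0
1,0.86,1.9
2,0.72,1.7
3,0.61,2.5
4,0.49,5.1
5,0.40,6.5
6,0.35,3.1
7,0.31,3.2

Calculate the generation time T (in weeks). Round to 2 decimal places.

lx·mx: 0, 1.634, 1.224, 1.525, 2.499, 2.6, 1.085, 0.992 → R0 = 11.559
x·lx·mx: 0, 1.634, 2.448, 4.575, 9.996, 13, 6.51, 6.944 → Σ = 45.107
T = 45.107 / 11.559 = 3.902327… → 3.90

3.90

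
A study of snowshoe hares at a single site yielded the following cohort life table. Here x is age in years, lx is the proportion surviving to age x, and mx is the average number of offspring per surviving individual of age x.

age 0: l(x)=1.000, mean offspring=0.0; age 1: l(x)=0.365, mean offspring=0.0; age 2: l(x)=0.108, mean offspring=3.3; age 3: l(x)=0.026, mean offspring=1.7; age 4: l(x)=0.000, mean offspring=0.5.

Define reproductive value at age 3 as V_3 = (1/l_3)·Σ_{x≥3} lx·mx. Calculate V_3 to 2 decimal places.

lx·mx for x ≥ 3: 0.0442, 0 → sum = 0.0442
V_3 = 0.0442 / l_3 = 0.0442 / 0.026 = 1.7 → 1.70

1.70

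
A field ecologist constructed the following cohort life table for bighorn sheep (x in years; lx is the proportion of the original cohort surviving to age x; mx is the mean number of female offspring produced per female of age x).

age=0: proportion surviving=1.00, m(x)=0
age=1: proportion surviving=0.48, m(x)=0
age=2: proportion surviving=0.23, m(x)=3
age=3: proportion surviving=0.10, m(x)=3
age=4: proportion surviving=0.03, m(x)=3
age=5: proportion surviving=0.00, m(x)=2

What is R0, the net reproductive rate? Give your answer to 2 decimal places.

lx·mx by age: 0, 0, 0.69, 0.3, 0.09, 0
R0 = Σ lx·mx = 1.08 → 1.08

1.08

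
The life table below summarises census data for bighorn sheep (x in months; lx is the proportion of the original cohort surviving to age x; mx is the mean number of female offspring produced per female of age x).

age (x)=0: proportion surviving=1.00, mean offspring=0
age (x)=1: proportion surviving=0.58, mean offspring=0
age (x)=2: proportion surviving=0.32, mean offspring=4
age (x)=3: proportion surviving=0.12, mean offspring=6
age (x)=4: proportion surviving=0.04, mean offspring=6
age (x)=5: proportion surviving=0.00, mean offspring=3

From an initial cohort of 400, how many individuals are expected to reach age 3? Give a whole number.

Expected survivors = N0 · l_3 = 400 × 0.12 = 48 → 48

48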